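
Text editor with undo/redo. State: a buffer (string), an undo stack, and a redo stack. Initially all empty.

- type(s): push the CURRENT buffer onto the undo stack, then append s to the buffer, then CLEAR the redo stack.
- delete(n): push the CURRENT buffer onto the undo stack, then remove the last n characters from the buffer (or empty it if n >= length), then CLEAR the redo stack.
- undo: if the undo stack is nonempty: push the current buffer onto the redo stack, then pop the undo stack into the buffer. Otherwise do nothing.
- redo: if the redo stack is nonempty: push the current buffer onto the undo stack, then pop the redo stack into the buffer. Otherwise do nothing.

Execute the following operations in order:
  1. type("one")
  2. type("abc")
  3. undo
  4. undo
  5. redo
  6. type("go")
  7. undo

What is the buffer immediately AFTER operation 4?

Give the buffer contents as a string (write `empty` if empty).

After op 1 (type): buf='one' undo_depth=1 redo_depth=0
After op 2 (type): buf='oneabc' undo_depth=2 redo_depth=0
After op 3 (undo): buf='one' undo_depth=1 redo_depth=1
After op 4 (undo): buf='(empty)' undo_depth=0 redo_depth=2

Answer: empty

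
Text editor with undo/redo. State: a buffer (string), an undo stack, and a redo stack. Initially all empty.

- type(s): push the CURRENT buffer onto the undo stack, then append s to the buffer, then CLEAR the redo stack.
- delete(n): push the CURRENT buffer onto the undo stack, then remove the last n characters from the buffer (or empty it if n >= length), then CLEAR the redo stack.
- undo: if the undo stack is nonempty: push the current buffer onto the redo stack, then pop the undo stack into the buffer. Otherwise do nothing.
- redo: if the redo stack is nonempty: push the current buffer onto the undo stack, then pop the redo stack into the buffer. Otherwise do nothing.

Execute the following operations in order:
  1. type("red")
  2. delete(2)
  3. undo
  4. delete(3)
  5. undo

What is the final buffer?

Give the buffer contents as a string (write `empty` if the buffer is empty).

After op 1 (type): buf='red' undo_depth=1 redo_depth=0
After op 2 (delete): buf='r' undo_depth=2 redo_depth=0
After op 3 (undo): buf='red' undo_depth=1 redo_depth=1
After op 4 (delete): buf='(empty)' undo_depth=2 redo_depth=0
After op 5 (undo): buf='red' undo_depth=1 redo_depth=1

Answer: red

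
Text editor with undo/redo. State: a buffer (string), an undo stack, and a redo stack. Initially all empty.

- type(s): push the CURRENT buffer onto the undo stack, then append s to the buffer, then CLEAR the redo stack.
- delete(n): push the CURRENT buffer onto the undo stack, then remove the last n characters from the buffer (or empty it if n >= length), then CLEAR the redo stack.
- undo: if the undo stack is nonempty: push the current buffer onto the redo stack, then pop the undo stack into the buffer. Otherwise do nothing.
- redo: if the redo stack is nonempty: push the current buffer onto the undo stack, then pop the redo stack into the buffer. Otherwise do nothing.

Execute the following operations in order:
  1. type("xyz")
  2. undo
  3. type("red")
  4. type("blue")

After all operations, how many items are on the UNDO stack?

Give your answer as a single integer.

Answer: 2

Derivation:
After op 1 (type): buf='xyz' undo_depth=1 redo_depth=0
After op 2 (undo): buf='(empty)' undo_depth=0 redo_depth=1
After op 3 (type): buf='red' undo_depth=1 redo_depth=0
After op 4 (type): buf='redblue' undo_depth=2 redo_depth=0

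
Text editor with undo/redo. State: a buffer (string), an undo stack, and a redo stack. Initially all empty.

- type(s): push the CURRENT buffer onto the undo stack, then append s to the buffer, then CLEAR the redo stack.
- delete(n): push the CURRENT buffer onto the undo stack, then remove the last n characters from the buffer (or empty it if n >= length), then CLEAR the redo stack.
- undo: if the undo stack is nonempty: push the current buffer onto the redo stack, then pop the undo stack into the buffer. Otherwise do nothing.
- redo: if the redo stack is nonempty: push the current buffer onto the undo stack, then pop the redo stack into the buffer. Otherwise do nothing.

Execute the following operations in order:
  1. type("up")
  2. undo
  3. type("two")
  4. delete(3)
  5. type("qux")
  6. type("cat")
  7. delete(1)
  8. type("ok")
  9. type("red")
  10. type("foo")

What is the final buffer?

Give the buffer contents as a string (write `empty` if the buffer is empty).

Answer: quxcaokredfoo

Derivation:
After op 1 (type): buf='up' undo_depth=1 redo_depth=0
After op 2 (undo): buf='(empty)' undo_depth=0 redo_depth=1
After op 3 (type): buf='two' undo_depth=1 redo_depth=0
After op 4 (delete): buf='(empty)' undo_depth=2 redo_depth=0
After op 5 (type): buf='qux' undo_depth=3 redo_depth=0
After op 6 (type): buf='quxcat' undo_depth=4 redo_depth=0
After op 7 (delete): buf='quxca' undo_depth=5 redo_depth=0
After op 8 (type): buf='quxcaok' undo_depth=6 redo_depth=0
After op 9 (type): buf='quxcaokred' undo_depth=7 redo_depth=0
After op 10 (type): buf='quxcaokredfoo' undo_depth=8 redo_depth=0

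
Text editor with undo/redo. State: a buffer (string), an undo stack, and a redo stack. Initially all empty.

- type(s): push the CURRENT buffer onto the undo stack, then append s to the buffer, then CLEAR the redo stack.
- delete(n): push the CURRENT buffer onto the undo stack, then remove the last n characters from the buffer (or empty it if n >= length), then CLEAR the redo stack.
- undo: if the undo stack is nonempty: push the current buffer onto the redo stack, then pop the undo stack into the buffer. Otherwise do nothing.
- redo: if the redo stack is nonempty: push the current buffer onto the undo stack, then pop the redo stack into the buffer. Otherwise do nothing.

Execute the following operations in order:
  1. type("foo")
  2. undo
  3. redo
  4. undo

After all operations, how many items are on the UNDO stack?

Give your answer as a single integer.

After op 1 (type): buf='foo' undo_depth=1 redo_depth=0
After op 2 (undo): buf='(empty)' undo_depth=0 redo_depth=1
After op 3 (redo): buf='foo' undo_depth=1 redo_depth=0
After op 4 (undo): buf='(empty)' undo_depth=0 redo_depth=1

Answer: 0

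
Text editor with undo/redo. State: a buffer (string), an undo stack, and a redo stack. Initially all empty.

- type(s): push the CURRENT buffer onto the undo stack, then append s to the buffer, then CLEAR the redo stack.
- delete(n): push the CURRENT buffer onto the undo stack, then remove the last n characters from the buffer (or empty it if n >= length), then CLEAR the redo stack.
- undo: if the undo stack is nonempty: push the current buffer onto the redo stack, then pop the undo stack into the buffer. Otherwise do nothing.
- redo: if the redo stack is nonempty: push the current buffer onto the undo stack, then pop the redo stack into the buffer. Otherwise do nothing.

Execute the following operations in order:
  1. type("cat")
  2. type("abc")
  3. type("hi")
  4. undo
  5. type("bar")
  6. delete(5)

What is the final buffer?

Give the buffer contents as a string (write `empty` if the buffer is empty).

After op 1 (type): buf='cat' undo_depth=1 redo_depth=0
After op 2 (type): buf='catabc' undo_depth=2 redo_depth=0
After op 3 (type): buf='catabchi' undo_depth=3 redo_depth=0
After op 4 (undo): buf='catabc' undo_depth=2 redo_depth=1
After op 5 (type): buf='catabcbar' undo_depth=3 redo_depth=0
After op 6 (delete): buf='cata' undo_depth=4 redo_depth=0

Answer: cata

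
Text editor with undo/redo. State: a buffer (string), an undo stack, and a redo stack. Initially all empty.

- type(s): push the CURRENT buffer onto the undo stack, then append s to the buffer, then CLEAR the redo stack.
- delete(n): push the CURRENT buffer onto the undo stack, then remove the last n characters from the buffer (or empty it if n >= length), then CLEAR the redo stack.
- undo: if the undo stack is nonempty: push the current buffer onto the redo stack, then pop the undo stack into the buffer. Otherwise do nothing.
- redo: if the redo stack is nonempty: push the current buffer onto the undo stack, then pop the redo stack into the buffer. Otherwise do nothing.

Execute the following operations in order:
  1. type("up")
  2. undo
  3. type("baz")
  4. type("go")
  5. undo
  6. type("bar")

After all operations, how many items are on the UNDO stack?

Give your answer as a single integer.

After op 1 (type): buf='up' undo_depth=1 redo_depth=0
After op 2 (undo): buf='(empty)' undo_depth=0 redo_depth=1
After op 3 (type): buf='baz' undo_depth=1 redo_depth=0
After op 4 (type): buf='bazgo' undo_depth=2 redo_depth=0
After op 5 (undo): buf='baz' undo_depth=1 redo_depth=1
After op 6 (type): buf='bazbar' undo_depth=2 redo_depth=0

Answer: 2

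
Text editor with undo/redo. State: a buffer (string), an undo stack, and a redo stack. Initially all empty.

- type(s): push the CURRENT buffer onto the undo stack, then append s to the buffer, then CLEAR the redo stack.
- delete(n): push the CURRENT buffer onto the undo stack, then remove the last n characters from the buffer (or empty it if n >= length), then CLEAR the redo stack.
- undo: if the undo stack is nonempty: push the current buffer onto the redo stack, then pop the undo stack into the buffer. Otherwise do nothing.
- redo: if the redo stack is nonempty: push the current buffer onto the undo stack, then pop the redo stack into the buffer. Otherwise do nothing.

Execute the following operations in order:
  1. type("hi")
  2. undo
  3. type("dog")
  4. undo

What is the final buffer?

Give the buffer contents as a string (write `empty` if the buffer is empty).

Answer: empty

Derivation:
After op 1 (type): buf='hi' undo_depth=1 redo_depth=0
After op 2 (undo): buf='(empty)' undo_depth=0 redo_depth=1
After op 3 (type): buf='dog' undo_depth=1 redo_depth=0
After op 4 (undo): buf='(empty)' undo_depth=0 redo_depth=1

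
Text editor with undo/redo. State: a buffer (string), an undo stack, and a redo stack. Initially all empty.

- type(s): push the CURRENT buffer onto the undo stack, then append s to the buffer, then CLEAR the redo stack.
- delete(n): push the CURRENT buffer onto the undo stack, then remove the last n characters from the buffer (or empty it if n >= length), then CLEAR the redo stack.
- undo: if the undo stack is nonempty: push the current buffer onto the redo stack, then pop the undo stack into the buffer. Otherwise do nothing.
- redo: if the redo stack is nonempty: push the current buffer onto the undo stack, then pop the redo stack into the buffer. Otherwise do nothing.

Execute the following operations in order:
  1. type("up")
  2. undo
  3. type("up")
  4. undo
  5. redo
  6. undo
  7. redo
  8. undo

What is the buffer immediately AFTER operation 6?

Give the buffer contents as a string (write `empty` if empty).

Answer: empty

Derivation:
After op 1 (type): buf='up' undo_depth=1 redo_depth=0
After op 2 (undo): buf='(empty)' undo_depth=0 redo_depth=1
After op 3 (type): buf='up' undo_depth=1 redo_depth=0
After op 4 (undo): buf='(empty)' undo_depth=0 redo_depth=1
After op 5 (redo): buf='up' undo_depth=1 redo_depth=0
After op 6 (undo): buf='(empty)' undo_depth=0 redo_depth=1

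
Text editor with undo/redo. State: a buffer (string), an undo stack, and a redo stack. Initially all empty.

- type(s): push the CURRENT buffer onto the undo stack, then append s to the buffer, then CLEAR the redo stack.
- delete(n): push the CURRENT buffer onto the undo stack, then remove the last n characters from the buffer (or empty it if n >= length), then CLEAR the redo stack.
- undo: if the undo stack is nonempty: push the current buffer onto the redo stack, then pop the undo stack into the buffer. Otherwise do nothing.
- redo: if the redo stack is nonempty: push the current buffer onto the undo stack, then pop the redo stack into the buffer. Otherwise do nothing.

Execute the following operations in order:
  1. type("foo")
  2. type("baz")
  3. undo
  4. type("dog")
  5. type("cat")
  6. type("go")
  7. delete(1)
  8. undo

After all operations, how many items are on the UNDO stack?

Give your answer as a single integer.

After op 1 (type): buf='foo' undo_depth=1 redo_depth=0
After op 2 (type): buf='foobaz' undo_depth=2 redo_depth=0
After op 3 (undo): buf='foo' undo_depth=1 redo_depth=1
After op 4 (type): buf='foodog' undo_depth=2 redo_depth=0
After op 5 (type): buf='foodogcat' undo_depth=3 redo_depth=0
After op 6 (type): buf='foodogcatgo' undo_depth=4 redo_depth=0
After op 7 (delete): buf='foodogcatg' undo_depth=5 redo_depth=0
After op 8 (undo): buf='foodogcatgo' undo_depth=4 redo_depth=1

Answer: 4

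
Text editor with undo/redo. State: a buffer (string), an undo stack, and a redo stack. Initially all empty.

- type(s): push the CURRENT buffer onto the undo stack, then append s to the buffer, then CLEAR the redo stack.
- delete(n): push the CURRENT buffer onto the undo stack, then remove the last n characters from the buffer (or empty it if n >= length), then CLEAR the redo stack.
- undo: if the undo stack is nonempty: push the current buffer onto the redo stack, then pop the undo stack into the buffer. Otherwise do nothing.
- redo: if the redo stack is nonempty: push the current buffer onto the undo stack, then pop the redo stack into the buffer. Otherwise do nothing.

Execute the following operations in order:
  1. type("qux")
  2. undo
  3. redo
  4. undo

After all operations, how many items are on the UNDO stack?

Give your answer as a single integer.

After op 1 (type): buf='qux' undo_depth=1 redo_depth=0
After op 2 (undo): buf='(empty)' undo_depth=0 redo_depth=1
After op 3 (redo): buf='qux' undo_depth=1 redo_depth=0
After op 4 (undo): buf='(empty)' undo_depth=0 redo_depth=1

Answer: 0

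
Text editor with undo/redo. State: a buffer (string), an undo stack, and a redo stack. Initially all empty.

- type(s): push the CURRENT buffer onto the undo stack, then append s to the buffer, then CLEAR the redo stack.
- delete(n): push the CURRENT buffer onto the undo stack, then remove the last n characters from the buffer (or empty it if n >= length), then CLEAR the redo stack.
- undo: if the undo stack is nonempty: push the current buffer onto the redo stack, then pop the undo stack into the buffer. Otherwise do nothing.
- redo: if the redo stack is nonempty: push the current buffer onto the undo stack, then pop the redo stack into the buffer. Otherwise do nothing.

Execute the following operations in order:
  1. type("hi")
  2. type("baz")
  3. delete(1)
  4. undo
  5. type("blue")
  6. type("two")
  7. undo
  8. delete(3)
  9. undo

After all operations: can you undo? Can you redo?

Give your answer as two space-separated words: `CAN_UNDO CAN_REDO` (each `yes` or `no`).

After op 1 (type): buf='hi' undo_depth=1 redo_depth=0
After op 2 (type): buf='hibaz' undo_depth=2 redo_depth=0
After op 3 (delete): buf='hiba' undo_depth=3 redo_depth=0
After op 4 (undo): buf='hibaz' undo_depth=2 redo_depth=1
After op 5 (type): buf='hibazblue' undo_depth=3 redo_depth=0
After op 6 (type): buf='hibazbluetwo' undo_depth=4 redo_depth=0
After op 7 (undo): buf='hibazblue' undo_depth=3 redo_depth=1
After op 8 (delete): buf='hibazb' undo_depth=4 redo_depth=0
After op 9 (undo): buf='hibazblue' undo_depth=3 redo_depth=1

Answer: yes yes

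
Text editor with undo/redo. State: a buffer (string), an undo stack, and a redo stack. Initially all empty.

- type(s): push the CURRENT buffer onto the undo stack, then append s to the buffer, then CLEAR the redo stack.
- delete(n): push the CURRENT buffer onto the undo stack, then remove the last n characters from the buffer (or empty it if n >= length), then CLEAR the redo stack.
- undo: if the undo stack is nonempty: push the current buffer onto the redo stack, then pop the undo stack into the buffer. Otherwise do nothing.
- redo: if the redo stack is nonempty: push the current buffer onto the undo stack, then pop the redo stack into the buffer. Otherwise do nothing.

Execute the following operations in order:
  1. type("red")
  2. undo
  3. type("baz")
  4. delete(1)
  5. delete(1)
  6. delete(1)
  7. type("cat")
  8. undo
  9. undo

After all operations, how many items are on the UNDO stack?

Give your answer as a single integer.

Answer: 3

Derivation:
After op 1 (type): buf='red' undo_depth=1 redo_depth=0
After op 2 (undo): buf='(empty)' undo_depth=0 redo_depth=1
After op 3 (type): buf='baz' undo_depth=1 redo_depth=0
After op 4 (delete): buf='ba' undo_depth=2 redo_depth=0
After op 5 (delete): buf='b' undo_depth=3 redo_depth=0
After op 6 (delete): buf='(empty)' undo_depth=4 redo_depth=0
After op 7 (type): buf='cat' undo_depth=5 redo_depth=0
After op 8 (undo): buf='(empty)' undo_depth=4 redo_depth=1
After op 9 (undo): buf='b' undo_depth=3 redo_depth=2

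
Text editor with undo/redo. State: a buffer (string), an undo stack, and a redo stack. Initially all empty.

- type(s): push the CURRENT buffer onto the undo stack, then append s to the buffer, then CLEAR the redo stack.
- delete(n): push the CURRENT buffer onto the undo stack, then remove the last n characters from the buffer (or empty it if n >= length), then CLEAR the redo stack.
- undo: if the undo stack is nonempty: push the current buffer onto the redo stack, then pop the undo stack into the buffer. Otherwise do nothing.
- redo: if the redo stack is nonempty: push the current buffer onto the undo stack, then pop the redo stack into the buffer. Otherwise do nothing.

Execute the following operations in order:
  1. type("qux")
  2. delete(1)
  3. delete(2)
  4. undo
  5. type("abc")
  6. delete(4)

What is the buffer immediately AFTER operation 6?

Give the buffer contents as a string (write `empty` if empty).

After op 1 (type): buf='qux' undo_depth=1 redo_depth=0
After op 2 (delete): buf='qu' undo_depth=2 redo_depth=0
After op 3 (delete): buf='(empty)' undo_depth=3 redo_depth=0
After op 4 (undo): buf='qu' undo_depth=2 redo_depth=1
After op 5 (type): buf='quabc' undo_depth=3 redo_depth=0
After op 6 (delete): buf='q' undo_depth=4 redo_depth=0

Answer: q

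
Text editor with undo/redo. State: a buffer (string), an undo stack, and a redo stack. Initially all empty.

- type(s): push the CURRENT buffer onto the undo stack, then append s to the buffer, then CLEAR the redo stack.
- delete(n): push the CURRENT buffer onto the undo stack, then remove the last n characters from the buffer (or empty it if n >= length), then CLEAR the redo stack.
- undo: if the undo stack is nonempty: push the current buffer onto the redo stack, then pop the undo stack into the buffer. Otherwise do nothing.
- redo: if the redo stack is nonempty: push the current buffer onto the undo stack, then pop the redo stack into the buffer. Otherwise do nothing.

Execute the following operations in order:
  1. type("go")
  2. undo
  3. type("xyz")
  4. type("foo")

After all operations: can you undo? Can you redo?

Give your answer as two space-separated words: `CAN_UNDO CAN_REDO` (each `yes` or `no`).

Answer: yes no

Derivation:
After op 1 (type): buf='go' undo_depth=1 redo_depth=0
After op 2 (undo): buf='(empty)' undo_depth=0 redo_depth=1
After op 3 (type): buf='xyz' undo_depth=1 redo_depth=0
After op 4 (type): buf='xyzfoo' undo_depth=2 redo_depth=0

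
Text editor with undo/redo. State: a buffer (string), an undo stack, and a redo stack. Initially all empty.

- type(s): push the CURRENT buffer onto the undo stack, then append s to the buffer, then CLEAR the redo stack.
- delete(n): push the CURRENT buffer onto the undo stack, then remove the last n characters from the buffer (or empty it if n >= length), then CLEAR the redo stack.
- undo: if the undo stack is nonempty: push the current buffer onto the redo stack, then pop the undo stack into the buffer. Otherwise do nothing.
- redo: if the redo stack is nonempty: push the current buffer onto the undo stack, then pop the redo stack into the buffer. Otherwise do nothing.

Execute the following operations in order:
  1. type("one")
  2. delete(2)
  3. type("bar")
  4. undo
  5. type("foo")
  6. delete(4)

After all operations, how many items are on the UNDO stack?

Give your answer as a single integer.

Answer: 4

Derivation:
After op 1 (type): buf='one' undo_depth=1 redo_depth=0
After op 2 (delete): buf='o' undo_depth=2 redo_depth=0
After op 3 (type): buf='obar' undo_depth=3 redo_depth=0
After op 4 (undo): buf='o' undo_depth=2 redo_depth=1
After op 5 (type): buf='ofoo' undo_depth=3 redo_depth=0
After op 6 (delete): buf='(empty)' undo_depth=4 redo_depth=0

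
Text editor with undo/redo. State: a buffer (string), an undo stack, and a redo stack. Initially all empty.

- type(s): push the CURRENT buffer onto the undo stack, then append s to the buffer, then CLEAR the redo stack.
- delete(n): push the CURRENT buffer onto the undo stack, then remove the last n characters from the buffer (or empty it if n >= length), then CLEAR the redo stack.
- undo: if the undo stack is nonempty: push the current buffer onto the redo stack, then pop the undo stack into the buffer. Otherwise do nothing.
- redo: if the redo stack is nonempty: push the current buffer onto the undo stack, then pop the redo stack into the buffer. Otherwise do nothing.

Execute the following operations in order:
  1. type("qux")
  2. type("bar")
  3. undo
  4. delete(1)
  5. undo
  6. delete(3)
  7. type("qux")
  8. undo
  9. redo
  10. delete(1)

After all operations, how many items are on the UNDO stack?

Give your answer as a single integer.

After op 1 (type): buf='qux' undo_depth=1 redo_depth=0
After op 2 (type): buf='quxbar' undo_depth=2 redo_depth=0
After op 3 (undo): buf='qux' undo_depth=1 redo_depth=1
After op 4 (delete): buf='qu' undo_depth=2 redo_depth=0
After op 5 (undo): buf='qux' undo_depth=1 redo_depth=1
After op 6 (delete): buf='(empty)' undo_depth=2 redo_depth=0
After op 7 (type): buf='qux' undo_depth=3 redo_depth=0
After op 8 (undo): buf='(empty)' undo_depth=2 redo_depth=1
After op 9 (redo): buf='qux' undo_depth=3 redo_depth=0
After op 10 (delete): buf='qu' undo_depth=4 redo_depth=0

Answer: 4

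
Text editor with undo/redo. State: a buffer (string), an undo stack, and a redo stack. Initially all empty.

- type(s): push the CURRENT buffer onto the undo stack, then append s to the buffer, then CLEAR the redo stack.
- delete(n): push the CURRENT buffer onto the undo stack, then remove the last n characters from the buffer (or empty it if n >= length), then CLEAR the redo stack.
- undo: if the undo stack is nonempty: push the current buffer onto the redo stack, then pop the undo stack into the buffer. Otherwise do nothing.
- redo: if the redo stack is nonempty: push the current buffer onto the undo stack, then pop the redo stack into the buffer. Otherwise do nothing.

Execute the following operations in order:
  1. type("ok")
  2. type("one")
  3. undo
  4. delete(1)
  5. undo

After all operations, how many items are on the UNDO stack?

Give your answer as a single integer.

Answer: 1

Derivation:
After op 1 (type): buf='ok' undo_depth=1 redo_depth=0
After op 2 (type): buf='okone' undo_depth=2 redo_depth=0
After op 3 (undo): buf='ok' undo_depth=1 redo_depth=1
After op 4 (delete): buf='o' undo_depth=2 redo_depth=0
After op 5 (undo): buf='ok' undo_depth=1 redo_depth=1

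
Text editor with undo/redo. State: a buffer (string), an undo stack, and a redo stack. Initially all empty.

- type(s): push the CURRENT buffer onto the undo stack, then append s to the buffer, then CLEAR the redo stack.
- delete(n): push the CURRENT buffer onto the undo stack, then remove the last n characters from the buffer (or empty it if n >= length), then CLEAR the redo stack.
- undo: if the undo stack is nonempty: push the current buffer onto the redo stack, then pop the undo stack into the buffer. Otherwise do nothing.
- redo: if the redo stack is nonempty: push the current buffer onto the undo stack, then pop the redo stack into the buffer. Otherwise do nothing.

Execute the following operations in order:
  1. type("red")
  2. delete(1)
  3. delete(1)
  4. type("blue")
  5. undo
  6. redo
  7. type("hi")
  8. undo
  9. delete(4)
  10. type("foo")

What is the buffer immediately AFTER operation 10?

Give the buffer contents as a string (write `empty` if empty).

Answer: rfoo

Derivation:
After op 1 (type): buf='red' undo_depth=1 redo_depth=0
After op 2 (delete): buf='re' undo_depth=2 redo_depth=0
After op 3 (delete): buf='r' undo_depth=3 redo_depth=0
After op 4 (type): buf='rblue' undo_depth=4 redo_depth=0
After op 5 (undo): buf='r' undo_depth=3 redo_depth=1
After op 6 (redo): buf='rblue' undo_depth=4 redo_depth=0
After op 7 (type): buf='rbluehi' undo_depth=5 redo_depth=0
After op 8 (undo): buf='rblue' undo_depth=4 redo_depth=1
After op 9 (delete): buf='r' undo_depth=5 redo_depth=0
After op 10 (type): buf='rfoo' undo_depth=6 redo_depth=0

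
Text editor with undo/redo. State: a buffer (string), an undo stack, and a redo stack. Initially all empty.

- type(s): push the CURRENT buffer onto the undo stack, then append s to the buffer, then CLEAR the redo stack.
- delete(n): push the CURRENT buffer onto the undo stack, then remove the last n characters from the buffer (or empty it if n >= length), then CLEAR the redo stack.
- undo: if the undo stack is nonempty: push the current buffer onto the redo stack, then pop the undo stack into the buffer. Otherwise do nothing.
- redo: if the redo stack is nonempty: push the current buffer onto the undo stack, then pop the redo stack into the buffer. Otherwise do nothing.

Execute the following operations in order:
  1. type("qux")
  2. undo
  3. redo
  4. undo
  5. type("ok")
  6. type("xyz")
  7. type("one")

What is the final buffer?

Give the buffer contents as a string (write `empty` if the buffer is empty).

Answer: okxyzone

Derivation:
After op 1 (type): buf='qux' undo_depth=1 redo_depth=0
After op 2 (undo): buf='(empty)' undo_depth=0 redo_depth=1
After op 3 (redo): buf='qux' undo_depth=1 redo_depth=0
After op 4 (undo): buf='(empty)' undo_depth=0 redo_depth=1
After op 5 (type): buf='ok' undo_depth=1 redo_depth=0
After op 6 (type): buf='okxyz' undo_depth=2 redo_depth=0
After op 7 (type): buf='okxyzone' undo_depth=3 redo_depth=0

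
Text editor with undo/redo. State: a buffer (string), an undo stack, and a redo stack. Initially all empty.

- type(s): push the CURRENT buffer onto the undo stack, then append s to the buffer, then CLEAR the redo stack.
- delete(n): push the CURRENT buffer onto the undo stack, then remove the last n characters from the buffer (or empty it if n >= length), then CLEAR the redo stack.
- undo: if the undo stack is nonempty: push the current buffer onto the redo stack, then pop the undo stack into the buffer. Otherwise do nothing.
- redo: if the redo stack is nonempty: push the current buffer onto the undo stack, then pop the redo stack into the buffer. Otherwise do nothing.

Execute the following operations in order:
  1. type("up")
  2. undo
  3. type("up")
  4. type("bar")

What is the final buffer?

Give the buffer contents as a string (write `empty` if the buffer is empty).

After op 1 (type): buf='up' undo_depth=1 redo_depth=0
After op 2 (undo): buf='(empty)' undo_depth=0 redo_depth=1
After op 3 (type): buf='up' undo_depth=1 redo_depth=0
After op 4 (type): buf='upbar' undo_depth=2 redo_depth=0

Answer: upbar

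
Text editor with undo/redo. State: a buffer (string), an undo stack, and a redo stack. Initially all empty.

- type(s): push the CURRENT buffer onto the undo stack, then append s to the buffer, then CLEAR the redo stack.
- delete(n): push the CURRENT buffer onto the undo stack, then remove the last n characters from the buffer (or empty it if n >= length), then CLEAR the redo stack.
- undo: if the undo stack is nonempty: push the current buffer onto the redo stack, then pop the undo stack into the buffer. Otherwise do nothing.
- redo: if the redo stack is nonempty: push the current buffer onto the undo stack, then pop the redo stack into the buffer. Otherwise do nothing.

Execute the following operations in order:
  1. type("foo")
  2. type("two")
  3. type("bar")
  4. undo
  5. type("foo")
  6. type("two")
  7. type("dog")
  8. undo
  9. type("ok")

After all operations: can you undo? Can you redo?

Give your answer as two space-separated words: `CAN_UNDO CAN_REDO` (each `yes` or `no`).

After op 1 (type): buf='foo' undo_depth=1 redo_depth=0
After op 2 (type): buf='footwo' undo_depth=2 redo_depth=0
After op 3 (type): buf='footwobar' undo_depth=3 redo_depth=0
After op 4 (undo): buf='footwo' undo_depth=2 redo_depth=1
After op 5 (type): buf='footwofoo' undo_depth=3 redo_depth=0
After op 6 (type): buf='footwofootwo' undo_depth=4 redo_depth=0
After op 7 (type): buf='footwofootwodog' undo_depth=5 redo_depth=0
After op 8 (undo): buf='footwofootwo' undo_depth=4 redo_depth=1
After op 9 (type): buf='footwofootwook' undo_depth=5 redo_depth=0

Answer: yes no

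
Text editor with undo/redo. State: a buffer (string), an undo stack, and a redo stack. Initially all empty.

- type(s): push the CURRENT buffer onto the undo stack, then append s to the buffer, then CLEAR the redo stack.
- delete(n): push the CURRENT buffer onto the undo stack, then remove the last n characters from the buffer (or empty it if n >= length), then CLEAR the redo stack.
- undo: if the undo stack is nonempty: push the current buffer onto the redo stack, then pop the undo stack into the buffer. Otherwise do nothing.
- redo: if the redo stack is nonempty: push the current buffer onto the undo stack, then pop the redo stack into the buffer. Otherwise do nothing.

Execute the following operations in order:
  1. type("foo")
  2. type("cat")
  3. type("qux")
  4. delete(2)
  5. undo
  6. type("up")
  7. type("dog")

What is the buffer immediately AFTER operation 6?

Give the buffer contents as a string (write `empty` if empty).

After op 1 (type): buf='foo' undo_depth=1 redo_depth=0
After op 2 (type): buf='foocat' undo_depth=2 redo_depth=0
After op 3 (type): buf='foocatqux' undo_depth=3 redo_depth=0
After op 4 (delete): buf='foocatq' undo_depth=4 redo_depth=0
After op 5 (undo): buf='foocatqux' undo_depth=3 redo_depth=1
After op 6 (type): buf='foocatquxup' undo_depth=4 redo_depth=0

Answer: foocatquxup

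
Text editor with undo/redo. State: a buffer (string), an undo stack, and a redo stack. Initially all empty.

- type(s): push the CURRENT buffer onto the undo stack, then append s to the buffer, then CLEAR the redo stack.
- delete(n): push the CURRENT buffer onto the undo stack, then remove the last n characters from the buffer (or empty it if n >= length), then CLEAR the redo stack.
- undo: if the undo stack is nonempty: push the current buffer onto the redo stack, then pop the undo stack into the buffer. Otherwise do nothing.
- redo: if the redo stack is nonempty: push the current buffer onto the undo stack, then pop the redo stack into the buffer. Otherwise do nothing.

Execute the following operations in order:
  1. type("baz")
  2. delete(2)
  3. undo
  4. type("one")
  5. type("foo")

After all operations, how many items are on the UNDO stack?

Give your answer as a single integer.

After op 1 (type): buf='baz' undo_depth=1 redo_depth=0
After op 2 (delete): buf='b' undo_depth=2 redo_depth=0
After op 3 (undo): buf='baz' undo_depth=1 redo_depth=1
After op 4 (type): buf='bazone' undo_depth=2 redo_depth=0
After op 5 (type): buf='bazonefoo' undo_depth=3 redo_depth=0

Answer: 3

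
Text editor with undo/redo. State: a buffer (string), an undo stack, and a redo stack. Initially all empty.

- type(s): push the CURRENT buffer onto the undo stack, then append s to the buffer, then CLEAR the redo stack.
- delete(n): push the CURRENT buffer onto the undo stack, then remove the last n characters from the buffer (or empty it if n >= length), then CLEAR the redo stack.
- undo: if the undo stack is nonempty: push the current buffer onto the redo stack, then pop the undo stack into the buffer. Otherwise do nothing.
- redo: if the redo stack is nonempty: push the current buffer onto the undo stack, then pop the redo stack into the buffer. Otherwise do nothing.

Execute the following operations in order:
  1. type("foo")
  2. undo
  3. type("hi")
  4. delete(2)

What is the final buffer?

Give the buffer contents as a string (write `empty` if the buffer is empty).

Answer: empty

Derivation:
After op 1 (type): buf='foo' undo_depth=1 redo_depth=0
After op 2 (undo): buf='(empty)' undo_depth=0 redo_depth=1
After op 3 (type): buf='hi' undo_depth=1 redo_depth=0
After op 4 (delete): buf='(empty)' undo_depth=2 redo_depth=0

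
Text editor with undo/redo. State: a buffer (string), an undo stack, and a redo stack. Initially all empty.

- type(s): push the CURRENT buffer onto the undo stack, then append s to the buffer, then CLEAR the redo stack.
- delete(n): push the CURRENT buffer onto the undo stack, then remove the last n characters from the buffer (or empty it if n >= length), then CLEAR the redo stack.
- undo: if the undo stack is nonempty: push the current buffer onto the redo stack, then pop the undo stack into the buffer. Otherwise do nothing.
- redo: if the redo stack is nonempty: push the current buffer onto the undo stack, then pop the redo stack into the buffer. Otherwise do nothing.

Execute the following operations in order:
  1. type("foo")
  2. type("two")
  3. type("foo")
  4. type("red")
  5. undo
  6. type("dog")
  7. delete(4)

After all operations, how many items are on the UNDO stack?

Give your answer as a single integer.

After op 1 (type): buf='foo' undo_depth=1 redo_depth=0
After op 2 (type): buf='footwo' undo_depth=2 redo_depth=0
After op 3 (type): buf='footwofoo' undo_depth=3 redo_depth=0
After op 4 (type): buf='footwofoored' undo_depth=4 redo_depth=0
After op 5 (undo): buf='footwofoo' undo_depth=3 redo_depth=1
After op 6 (type): buf='footwofoodog' undo_depth=4 redo_depth=0
After op 7 (delete): buf='footwofo' undo_depth=5 redo_depth=0

Answer: 5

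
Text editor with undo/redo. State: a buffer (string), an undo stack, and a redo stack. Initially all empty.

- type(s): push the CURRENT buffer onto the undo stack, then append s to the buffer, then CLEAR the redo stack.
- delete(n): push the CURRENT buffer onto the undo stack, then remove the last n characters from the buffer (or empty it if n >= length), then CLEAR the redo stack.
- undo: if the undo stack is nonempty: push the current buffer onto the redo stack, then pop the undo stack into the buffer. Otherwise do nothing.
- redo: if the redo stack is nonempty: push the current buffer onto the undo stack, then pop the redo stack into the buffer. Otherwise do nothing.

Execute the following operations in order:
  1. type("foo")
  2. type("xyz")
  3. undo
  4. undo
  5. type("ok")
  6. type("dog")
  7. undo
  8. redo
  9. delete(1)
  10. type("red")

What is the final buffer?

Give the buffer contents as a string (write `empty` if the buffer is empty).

After op 1 (type): buf='foo' undo_depth=1 redo_depth=0
After op 2 (type): buf='fooxyz' undo_depth=2 redo_depth=0
After op 3 (undo): buf='foo' undo_depth=1 redo_depth=1
After op 4 (undo): buf='(empty)' undo_depth=0 redo_depth=2
After op 5 (type): buf='ok' undo_depth=1 redo_depth=0
After op 6 (type): buf='okdog' undo_depth=2 redo_depth=0
After op 7 (undo): buf='ok' undo_depth=1 redo_depth=1
After op 8 (redo): buf='okdog' undo_depth=2 redo_depth=0
After op 9 (delete): buf='okdo' undo_depth=3 redo_depth=0
After op 10 (type): buf='okdored' undo_depth=4 redo_depth=0

Answer: okdored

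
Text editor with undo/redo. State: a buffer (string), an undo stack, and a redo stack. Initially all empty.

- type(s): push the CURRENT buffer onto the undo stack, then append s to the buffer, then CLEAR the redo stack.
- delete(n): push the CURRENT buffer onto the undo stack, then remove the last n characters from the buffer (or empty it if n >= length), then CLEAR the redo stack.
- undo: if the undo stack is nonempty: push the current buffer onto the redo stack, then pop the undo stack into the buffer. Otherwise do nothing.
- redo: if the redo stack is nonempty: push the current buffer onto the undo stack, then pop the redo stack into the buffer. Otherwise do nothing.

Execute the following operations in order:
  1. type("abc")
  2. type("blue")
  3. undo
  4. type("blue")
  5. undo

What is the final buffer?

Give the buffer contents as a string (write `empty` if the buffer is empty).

After op 1 (type): buf='abc' undo_depth=1 redo_depth=0
After op 2 (type): buf='abcblue' undo_depth=2 redo_depth=0
After op 3 (undo): buf='abc' undo_depth=1 redo_depth=1
After op 4 (type): buf='abcblue' undo_depth=2 redo_depth=0
After op 5 (undo): buf='abc' undo_depth=1 redo_depth=1

Answer: abc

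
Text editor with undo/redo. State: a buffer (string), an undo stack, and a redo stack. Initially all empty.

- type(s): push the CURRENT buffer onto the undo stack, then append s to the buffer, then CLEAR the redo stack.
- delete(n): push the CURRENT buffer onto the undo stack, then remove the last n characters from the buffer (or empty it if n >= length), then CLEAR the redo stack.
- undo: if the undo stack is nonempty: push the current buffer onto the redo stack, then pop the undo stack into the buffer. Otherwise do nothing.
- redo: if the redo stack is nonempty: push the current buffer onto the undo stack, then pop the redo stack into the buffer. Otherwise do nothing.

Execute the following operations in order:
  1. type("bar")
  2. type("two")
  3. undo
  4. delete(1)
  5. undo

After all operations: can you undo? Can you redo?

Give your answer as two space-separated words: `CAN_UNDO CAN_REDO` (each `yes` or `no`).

Answer: yes yes

Derivation:
After op 1 (type): buf='bar' undo_depth=1 redo_depth=0
After op 2 (type): buf='bartwo' undo_depth=2 redo_depth=0
After op 3 (undo): buf='bar' undo_depth=1 redo_depth=1
After op 4 (delete): buf='ba' undo_depth=2 redo_depth=0
After op 5 (undo): buf='bar' undo_depth=1 redo_depth=1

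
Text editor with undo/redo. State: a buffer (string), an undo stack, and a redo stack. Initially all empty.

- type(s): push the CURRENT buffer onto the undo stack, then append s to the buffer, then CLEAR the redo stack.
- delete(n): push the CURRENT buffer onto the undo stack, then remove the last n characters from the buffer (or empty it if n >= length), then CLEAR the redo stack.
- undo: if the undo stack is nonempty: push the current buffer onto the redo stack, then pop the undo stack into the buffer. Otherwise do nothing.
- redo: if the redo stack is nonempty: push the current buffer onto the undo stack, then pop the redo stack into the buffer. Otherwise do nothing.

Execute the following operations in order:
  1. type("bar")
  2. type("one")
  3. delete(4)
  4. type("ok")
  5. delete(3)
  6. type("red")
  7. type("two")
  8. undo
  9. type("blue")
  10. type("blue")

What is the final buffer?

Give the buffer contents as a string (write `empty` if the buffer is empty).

Answer: bredblueblue

Derivation:
After op 1 (type): buf='bar' undo_depth=1 redo_depth=0
After op 2 (type): buf='barone' undo_depth=2 redo_depth=0
After op 3 (delete): buf='ba' undo_depth=3 redo_depth=0
After op 4 (type): buf='baok' undo_depth=4 redo_depth=0
After op 5 (delete): buf='b' undo_depth=5 redo_depth=0
After op 6 (type): buf='bred' undo_depth=6 redo_depth=0
After op 7 (type): buf='bredtwo' undo_depth=7 redo_depth=0
After op 8 (undo): buf='bred' undo_depth=6 redo_depth=1
After op 9 (type): buf='bredblue' undo_depth=7 redo_depth=0
After op 10 (type): buf='bredblueblue' undo_depth=8 redo_depth=0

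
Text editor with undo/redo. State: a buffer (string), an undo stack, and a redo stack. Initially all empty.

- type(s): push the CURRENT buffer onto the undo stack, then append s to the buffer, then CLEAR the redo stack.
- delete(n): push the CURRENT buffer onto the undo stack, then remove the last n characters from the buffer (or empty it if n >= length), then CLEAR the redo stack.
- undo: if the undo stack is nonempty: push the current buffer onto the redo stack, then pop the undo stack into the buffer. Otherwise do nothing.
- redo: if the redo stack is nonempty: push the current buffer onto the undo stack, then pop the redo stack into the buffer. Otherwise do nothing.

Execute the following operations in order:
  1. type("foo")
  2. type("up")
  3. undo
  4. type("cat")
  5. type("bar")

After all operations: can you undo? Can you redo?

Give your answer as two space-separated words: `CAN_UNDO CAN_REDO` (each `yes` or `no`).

After op 1 (type): buf='foo' undo_depth=1 redo_depth=0
After op 2 (type): buf='fooup' undo_depth=2 redo_depth=0
After op 3 (undo): buf='foo' undo_depth=1 redo_depth=1
After op 4 (type): buf='foocat' undo_depth=2 redo_depth=0
After op 5 (type): buf='foocatbar' undo_depth=3 redo_depth=0

Answer: yes no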